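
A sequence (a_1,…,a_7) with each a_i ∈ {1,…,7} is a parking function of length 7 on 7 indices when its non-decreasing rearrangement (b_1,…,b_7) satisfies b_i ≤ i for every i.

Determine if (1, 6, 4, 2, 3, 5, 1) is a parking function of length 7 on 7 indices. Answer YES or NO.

Order a: b = (1, 1, 2, 3, 4, 5, 6).
  b_1=1 ≤ 1
  b_2=1 ≤ 2
  b_3=2 ≤ 3
  b_4=3 ≤ 4
  b_5=4 ≤ 5
  b_6=5 ≤ 6
  b_7=6 ≤ 7
All bounds hold ⇒ YES

YES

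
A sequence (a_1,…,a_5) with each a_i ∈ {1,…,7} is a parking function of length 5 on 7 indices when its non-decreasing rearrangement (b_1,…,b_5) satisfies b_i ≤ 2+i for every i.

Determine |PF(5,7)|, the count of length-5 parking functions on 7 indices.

12288

Count = (7−5+1)·(7+1)^(5−1) = 3 · 4096 = 12288 (Pollak)
One tuple (7,3,3,5,3) → sorted (3,3,3,5,7): b_i ≤ 2+i ∀i, a PF.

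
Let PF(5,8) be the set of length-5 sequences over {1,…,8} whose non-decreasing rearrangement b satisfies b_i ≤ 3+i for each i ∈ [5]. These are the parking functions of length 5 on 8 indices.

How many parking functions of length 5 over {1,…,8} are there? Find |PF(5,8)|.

#PF = (9−5)·9^(5−1) = 4 · 6561 = 26244 (Pollak)
One tuple (2,6,5,2,8) → sorted (2,2,5,6,8): b_i ≤ 3+i ∀i, a PF.

26244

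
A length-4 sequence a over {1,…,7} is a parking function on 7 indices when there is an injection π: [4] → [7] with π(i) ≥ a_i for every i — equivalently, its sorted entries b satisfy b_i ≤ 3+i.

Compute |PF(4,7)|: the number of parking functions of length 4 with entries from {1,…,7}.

|PF| = (7+1−4)·(7+1)^{4−1} = 4·512 = 2048 (Pollak)
One tuple (7,2,5,1) → sorted (1,2,5,7): b_i ≤ 3+i ∀i, a PF.

2048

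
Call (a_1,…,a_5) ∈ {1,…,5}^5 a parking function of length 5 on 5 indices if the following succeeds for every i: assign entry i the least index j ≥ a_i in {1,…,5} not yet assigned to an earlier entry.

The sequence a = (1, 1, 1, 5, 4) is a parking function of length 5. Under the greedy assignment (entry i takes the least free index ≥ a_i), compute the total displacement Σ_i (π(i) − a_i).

3

Σπ = 15 ({1..5} each once); Σa = 1+1+1+5+4 = 12; disp = 15−12 = 3.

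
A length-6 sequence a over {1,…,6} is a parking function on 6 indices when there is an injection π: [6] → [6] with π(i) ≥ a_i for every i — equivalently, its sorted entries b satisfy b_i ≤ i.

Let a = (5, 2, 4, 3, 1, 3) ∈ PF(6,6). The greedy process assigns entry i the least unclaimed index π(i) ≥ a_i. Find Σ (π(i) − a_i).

3

Σπ = 6·7/2 = 21 (π permutes [6]); Σa = 5+2+4+3+1+3 = 18; disp = 21−18 = 3.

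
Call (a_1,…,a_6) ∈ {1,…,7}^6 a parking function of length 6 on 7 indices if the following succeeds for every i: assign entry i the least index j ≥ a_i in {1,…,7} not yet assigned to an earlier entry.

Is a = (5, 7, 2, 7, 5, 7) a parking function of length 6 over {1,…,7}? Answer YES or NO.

NO

Sorted: b = (2, 5, 5, 7, 7, 7).
  b_1=2 ≤ 2
  b_2=5 > 3
  fails at i=2 ⇒ NO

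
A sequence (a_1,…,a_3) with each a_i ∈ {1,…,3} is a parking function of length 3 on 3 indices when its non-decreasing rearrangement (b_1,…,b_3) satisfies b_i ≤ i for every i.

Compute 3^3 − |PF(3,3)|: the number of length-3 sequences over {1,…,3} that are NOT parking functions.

Count = (4−3)·4^(3−1) = 1·16 = 16 [KW]
One tuple (3,1,3) → sorted (1,3,3): b_2=3>2, not a PF.
Total 27; non-PF = 27−16 = 11

11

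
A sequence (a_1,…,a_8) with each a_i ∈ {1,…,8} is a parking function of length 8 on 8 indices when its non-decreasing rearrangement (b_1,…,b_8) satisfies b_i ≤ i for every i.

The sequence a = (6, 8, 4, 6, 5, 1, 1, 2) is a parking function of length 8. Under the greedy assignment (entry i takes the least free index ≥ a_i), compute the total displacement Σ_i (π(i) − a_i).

Σπ = 36 ({1..8} each once); Σa = 6+8+4+6+5+1+1+2 = 33; disp = 36−33 = 3.

3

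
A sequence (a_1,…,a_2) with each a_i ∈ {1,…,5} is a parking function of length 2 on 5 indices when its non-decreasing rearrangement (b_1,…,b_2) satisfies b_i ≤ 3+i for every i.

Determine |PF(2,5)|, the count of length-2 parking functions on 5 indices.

#PF = (5−2+1)·(5+1)^(2−1) = 4·6 = 24
Example (4,2) → sorted (2,4): b_i ≤ 3+i ∀i, a PF.

24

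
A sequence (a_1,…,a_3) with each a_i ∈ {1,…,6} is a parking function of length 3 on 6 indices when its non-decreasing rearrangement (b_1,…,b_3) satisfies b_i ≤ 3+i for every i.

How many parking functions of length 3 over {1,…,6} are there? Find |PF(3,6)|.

196

|PF| = 4·7^2 = 4·49 = 196 [KW]
Check (3,1,4) → sorted (1,3,4): b_i ≤ 3+i ∀i, a PF.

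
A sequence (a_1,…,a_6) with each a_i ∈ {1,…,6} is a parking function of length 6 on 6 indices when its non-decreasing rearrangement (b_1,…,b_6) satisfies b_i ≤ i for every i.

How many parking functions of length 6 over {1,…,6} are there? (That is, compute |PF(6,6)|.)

16807

|PF| = (6+1−6)·(6+1)^{6−1} = 1·16807 = 16807
E.g. (5,6,3,1,2,2) → sorted (1,2,2,3,5,6): b_i ≤ i ∀i, a PF.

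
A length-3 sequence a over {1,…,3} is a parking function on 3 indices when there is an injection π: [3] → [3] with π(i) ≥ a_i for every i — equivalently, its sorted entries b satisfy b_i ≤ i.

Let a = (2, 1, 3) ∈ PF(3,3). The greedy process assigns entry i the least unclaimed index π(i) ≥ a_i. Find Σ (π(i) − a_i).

Σπ = 3·4/2 = 6 (π permutes [3]); Σa = 2+1+3 = 6; disp = 6−6 = 0.

0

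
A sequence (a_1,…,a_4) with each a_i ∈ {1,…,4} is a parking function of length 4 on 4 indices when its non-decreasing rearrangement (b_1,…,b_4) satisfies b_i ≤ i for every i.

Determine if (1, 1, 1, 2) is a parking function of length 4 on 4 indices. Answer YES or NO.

Rearranged: b = (1, 1, 1, 2).
  b_1=1 ≤ 1
  b_2=1 ≤ 2
  b_3=1 ≤ 3
  b_4=2 ≤ 4
All bounds hold ⇒ YES

YES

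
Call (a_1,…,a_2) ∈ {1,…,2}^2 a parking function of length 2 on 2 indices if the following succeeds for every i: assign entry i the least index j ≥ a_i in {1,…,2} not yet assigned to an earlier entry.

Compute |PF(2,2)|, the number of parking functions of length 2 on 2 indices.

#PF = (3−2)·3^(2−1) = 1 · 3 = 3 (Konheim–Weiss)
E.g. (2,1) → sorted (1,2): b_i ≤ i ∀i, a PF.

3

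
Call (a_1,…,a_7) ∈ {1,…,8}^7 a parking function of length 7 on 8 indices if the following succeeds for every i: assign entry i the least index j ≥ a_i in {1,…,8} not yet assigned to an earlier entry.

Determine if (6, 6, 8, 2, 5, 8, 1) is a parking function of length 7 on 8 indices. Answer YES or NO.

Sorted: b = (1, 2, 5, 6, 6, 8, 8).
  b_1=1 ≤ 2
  b_2=2 ≤ 3
  b_3=5 > 4
  fails at i=3 ⇒ NO

NO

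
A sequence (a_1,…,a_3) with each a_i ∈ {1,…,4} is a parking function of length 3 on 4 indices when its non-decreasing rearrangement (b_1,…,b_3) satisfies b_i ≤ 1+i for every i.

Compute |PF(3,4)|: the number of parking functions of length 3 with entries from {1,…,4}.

50

#PF = (5−3)·5^(3−1) = 2·25 = 50 [KW]
One tuple (3,1,1) → sorted (1,1,3): b_i ≤ 1+i ∀i, a PF.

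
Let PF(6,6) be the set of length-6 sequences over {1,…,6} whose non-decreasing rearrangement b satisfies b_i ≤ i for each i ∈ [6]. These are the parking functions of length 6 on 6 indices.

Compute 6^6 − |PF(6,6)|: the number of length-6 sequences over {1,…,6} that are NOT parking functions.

Count = 1·7^5 = 1·16807 = 16807 [KW]
One tuple (4,3,6,2,6,5) → sorted (2,3,4,5,6,6): b_1=2>1, not a PF.
Total 46656; non-PF = 46656−16807 = 29849

29849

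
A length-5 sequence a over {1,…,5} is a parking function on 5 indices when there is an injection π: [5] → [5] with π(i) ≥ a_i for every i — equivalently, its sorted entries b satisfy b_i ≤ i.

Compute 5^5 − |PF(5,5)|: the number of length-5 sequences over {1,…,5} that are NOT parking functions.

Count = (5−5+1)·(5+1)^(5−1) = 1·1296 = 1296
Check (4,3,5,5,5) → sorted (3,4,5,5,5): b_1=3>1, not a PF.
So 3125 − 1296 = 1829 fail.

1829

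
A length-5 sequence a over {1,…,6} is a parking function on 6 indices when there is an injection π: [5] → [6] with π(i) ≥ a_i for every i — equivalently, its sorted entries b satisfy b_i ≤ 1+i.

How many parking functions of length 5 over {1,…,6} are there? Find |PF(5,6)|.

4802

#PF = (6−5+1)·(6+1)^(5−1) = 2·2401 = 4802 (Pollak)
Check (3,6,2,3,2) → sorted (2,2,3,3,6): b_i ≤ 1+i ∀i, a PF.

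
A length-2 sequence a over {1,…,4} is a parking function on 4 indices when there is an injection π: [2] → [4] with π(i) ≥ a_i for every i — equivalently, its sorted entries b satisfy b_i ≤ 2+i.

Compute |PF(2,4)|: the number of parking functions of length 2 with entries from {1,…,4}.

15

|PF| = 3·5^1 = 3×5 = 15 (Pollak)
One tuple (3,1) → sorted (1,3): b_i ≤ 2+i ∀i, a PF.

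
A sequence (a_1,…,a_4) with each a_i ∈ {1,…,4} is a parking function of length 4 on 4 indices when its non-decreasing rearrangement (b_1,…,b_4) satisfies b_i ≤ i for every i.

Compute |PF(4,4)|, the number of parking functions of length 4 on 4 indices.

125

#PF = (4+1−4)·(4+1)^{4−1} = 1×125 = 125 (Pollak)
Example (4,3,1,1) → sorted (1,1,3,4): b_i ≤ i ∀i, a PF.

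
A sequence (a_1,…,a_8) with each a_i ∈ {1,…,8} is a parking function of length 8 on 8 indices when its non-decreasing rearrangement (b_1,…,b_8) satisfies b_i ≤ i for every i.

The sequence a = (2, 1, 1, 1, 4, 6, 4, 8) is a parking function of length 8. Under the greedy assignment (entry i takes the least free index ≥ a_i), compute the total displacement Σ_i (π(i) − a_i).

Σπ = 8·9/2 = 36 (π permutes [8]); Σa = 2+1+1+1+4+6+4+8 = 27; disp = 36−27 = 9.

9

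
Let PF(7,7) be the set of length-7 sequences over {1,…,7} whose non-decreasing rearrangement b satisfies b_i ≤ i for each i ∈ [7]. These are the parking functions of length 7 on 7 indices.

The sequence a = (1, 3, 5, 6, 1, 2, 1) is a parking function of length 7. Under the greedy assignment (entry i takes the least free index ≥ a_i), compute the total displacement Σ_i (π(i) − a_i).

9

Σπ = 7·8/2 = 28 (π permutes [7]); Σa = 1+3+5+6+1+2+1 = 19; disp = 28−19 = 9.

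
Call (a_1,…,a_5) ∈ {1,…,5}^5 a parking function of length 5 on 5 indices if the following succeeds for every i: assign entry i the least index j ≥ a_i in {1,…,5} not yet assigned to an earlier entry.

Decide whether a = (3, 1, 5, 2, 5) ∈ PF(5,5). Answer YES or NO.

Sorted: b = (1, 2, 3, 5, 5).
  b_1=1 ≤ 1
  b_2=2 ≤ 2
  b_3=3 ≤ 3
  b_4=5 > 4
  fails at i=4 ⇒ NO

NO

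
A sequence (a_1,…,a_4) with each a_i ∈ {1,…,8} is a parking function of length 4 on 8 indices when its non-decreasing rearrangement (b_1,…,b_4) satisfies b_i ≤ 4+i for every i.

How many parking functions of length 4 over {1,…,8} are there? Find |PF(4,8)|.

3645

|PF(4,8)| = (9−4)·9^(4−1) = 5 · 729 = 3645 (Konheim–Weiss)
E.g. (4,6,8,3) → sorted (3,4,6,8): b_i ≤ 4+i ∀i, a PF.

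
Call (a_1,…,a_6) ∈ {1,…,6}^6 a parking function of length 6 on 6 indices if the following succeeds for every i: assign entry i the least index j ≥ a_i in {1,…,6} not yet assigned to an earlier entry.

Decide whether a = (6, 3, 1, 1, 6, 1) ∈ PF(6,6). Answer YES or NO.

NO

Sorted: b = (1, 1, 1, 3, 6, 6).
  b_1=1 ≤ 1
  b_2=1 ≤ 2
  b_3=1 ≤ 3
  b_4=3 ≤ 4
  b_5=6 > 5
  fails at i=5 ⇒ NO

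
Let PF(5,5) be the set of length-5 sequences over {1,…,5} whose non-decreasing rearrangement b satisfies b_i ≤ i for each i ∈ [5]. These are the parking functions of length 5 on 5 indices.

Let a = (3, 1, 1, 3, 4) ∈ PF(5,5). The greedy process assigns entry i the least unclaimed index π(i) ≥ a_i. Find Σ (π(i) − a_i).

Σπ = 15 ({1..5} each once); Σa = 3+1+1+3+4 = 12; disp = 15−12 = 3.

3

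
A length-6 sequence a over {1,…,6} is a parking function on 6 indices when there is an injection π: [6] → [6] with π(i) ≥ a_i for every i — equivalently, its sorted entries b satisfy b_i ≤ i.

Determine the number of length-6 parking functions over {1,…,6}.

|PF(6,6)| = (6+1−6)·(6+1)^{6−1} = 1×16807 = 16807 (Konheim–Weiss)
Example (2,3,4,2,1,6) → sorted (1,2,2,3,4,6): b_i ≤ i ∀i, a PF.

16807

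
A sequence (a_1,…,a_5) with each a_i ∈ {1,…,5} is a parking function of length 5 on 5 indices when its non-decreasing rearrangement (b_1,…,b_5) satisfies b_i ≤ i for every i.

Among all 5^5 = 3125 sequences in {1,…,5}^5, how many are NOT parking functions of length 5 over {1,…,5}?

1829

|PF(5,5)| = (6−5)·6^(5−1) = 1·1296 = 1296 (Pollak)
E.g. (3,4,4,2,3) → sorted (2,3,3,4,4): b_1=2>1, not a PF.
Total 3125; non-PF = 3125−1296 = 1829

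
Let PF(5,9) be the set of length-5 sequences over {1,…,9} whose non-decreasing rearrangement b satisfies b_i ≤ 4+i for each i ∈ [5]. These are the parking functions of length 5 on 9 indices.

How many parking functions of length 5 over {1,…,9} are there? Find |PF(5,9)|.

50000

Count = (10−5)·10^(5−1) = 5 · 10000 = 50000 (Pollak)
Example (2,8,4,8,5) → sorted (2,4,5,8,8): b_i ≤ 4+i ∀i, a PF.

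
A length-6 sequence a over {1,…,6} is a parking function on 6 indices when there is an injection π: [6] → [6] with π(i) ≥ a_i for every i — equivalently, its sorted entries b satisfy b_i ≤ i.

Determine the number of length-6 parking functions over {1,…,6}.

|PF(6,6)| = (6+1−6)·(6+1)^{6−1} = 1×16807 = 16807 (Konheim–Weiss)
One tuple (2,4,5,2,1,6) → sorted (1,2,2,4,5,6): b_i ≤ i ∀i, a PF.

16807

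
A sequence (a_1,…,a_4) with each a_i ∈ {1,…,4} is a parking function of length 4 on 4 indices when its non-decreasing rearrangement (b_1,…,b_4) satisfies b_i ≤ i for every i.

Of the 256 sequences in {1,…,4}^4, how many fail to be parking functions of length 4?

#PF = 1·5^3 = 1×125 = 125 (Konheim–Weiss)
Check (4,2,4,3) → sorted (2,3,4,4): b_1=2>1, not a PF.
Total 256; non-PF = 256−125 = 131

131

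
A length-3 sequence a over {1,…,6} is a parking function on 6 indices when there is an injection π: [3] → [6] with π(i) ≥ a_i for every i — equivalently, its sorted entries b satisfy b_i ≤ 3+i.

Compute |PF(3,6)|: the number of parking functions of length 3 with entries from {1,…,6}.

#PF = (6−3+1)·(6+1)^(3−1) = 4 · 49 = 196 (Konheim–Weiss)
Example (4,6,5) → sorted (4,5,6): b_i ≤ 3+i ∀i, a PF.

196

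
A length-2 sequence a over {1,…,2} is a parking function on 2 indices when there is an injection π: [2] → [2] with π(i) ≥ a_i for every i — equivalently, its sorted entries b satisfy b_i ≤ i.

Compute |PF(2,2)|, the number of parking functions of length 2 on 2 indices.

|PF| = (2+1−2)·(2+1)^{2−1} = 1 · 3 = 3 (Pollak)
Check (1,2) → sorted (1,2): b_i ≤ i ∀i, a PF.

3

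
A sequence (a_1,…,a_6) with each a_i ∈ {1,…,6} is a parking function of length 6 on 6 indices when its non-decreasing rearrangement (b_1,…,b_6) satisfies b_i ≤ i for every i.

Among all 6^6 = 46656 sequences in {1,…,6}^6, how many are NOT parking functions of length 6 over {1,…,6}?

29849

Count = (6−6+1)·(6+1)^(6−1) = 1×16807 = 16807 [KW]
Example (4,4,3,6,4,3) → sorted (3,3,4,4,4,6): b_1=3>1, not a PF.
So 46656 − 16807 = 29849 fail.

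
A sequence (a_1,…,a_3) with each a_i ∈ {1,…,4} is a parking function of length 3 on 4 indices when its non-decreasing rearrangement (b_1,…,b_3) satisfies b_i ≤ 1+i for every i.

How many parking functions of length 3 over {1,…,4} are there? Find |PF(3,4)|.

|PF| = (4+1−3)·(4+1)^{3−1} = 2·25 = 50 (Konheim–Weiss)
E.g. (3,2,4) → sorted (2,3,4): b_i ≤ 1+i ∀i, a PF.

50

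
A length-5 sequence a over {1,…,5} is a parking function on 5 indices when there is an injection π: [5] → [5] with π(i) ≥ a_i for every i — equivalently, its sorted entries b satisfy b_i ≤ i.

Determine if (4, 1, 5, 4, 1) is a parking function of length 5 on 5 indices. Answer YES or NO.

Sorted: b = (1, 1, 4, 4, 5).
  b_1=1 ≤ 1
  b_2=1 ≤ 2
  b_3=4 > 3
  fails at i=3 ⇒ NO

NO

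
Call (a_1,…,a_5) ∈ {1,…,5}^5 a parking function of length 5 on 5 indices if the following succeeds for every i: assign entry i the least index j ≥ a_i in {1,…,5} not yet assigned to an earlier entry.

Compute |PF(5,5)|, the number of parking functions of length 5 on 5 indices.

|PF(5,5)| = (5+1−5)·(5+1)^{5−1} = 1×1296 = 1296 (Pollak)
One tuple (3,3,1,4,1) → sorted (1,1,3,3,4): b_i ≤ i ∀i, a PF.

1296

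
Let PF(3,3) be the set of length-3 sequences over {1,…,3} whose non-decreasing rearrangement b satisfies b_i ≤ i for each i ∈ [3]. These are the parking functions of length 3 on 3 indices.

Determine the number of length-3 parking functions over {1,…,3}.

16

|PF(3,3)| = (3+1−3)·(3+1)^{3−1} = 1×16 = 16
Check (3,2,1) → sorted (1,2,3): b_i ≤ i ∀i, a PF.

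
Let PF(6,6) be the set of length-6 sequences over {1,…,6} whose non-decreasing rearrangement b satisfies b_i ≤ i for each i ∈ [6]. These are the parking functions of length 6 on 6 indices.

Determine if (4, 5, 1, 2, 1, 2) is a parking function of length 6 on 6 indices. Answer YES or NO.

Sorted: b = (1, 1, 2, 2, 4, 5).
  b_1=1 ≤ 1
  b_2=1 ≤ 2
  b_3=2 ≤ 3
  b_4=2 ≤ 4
  b_5=4 ≤ 5
  b_6=5 ≤ 6
All bounds hold ⇒ YES

YES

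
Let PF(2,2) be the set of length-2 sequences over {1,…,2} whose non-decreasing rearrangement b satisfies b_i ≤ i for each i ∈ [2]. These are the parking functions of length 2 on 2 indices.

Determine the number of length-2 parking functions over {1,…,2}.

|PF(2,2)| = (2−2+1)·(2+1)^(2−1) = 1·3 = 3 (Konheim–Weiss)
Example (2,1) → sorted (1,2): b_i ≤ i ∀i, a PF.

3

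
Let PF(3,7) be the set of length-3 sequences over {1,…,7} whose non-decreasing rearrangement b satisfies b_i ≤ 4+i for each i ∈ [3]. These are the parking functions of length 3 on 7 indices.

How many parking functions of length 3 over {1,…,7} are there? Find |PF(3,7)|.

#PF = (8−3)·8^(3−1) = 5 · 64 = 320 (Konheim–Weiss)
Check (4,6,7) → sorted (4,6,7): b_i ≤ 4+i ∀i, a PF.

320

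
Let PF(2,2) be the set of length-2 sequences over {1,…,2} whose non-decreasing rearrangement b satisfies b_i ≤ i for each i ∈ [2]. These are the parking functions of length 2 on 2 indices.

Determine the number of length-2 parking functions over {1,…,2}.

Count = (3−2)·3^(2−1) = 1 · 3 = 3
E.g. (2,1) → sorted (1,2): b_i ≤ i ∀i, a PF.

3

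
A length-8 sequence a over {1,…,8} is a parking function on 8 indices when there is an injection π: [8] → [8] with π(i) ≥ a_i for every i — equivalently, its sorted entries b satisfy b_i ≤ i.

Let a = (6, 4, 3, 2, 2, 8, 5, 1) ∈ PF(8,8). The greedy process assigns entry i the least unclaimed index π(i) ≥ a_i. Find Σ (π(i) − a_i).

5

Σπ = 36 ({1..8} each once); Σa = 6+4+3+2+2+8+5+1 = 31; disp = 36−31 = 5.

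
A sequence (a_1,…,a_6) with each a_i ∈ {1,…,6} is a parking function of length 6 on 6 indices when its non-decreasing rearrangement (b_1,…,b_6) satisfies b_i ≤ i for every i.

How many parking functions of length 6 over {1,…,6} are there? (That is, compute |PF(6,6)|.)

16807

#PF = 1·7^5 = 1·16807 = 16807 (Konheim–Weiss)
One tuple (2,1,5,4,5,1) → sorted (1,1,2,4,5,5): b_i ≤ i ∀i, a PF.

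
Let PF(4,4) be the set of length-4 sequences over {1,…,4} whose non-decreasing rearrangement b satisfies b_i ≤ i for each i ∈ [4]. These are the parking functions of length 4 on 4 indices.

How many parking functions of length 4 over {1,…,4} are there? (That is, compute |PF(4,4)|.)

Count = (4+1−4)·(4+1)^{4−1} = 1 · 125 = 125 [KW]
E.g. (2,1,2,3) → sorted (1,2,2,3): b_i ≤ i ∀i, a PF.

125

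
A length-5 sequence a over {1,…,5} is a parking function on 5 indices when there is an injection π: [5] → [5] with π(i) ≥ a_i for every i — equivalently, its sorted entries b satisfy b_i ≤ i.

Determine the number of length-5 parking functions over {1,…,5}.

|PF(5,5)| = (6−5)·6^(5−1) = 1×1296 = 1296 (Pollak)
Example (4,5,2,1,2) → sorted (1,2,2,4,5): b_i ≤ i ∀i, a PF.

1296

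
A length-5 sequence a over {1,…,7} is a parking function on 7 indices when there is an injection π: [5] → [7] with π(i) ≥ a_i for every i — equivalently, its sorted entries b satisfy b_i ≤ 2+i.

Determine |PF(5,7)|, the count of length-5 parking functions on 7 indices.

12288

|PF| = 3·8^4 = 3·4096 = 12288
E.g. (4,2,4,5,6) → sorted (2,4,4,5,6): b_i ≤ 2+i ∀i, a PF.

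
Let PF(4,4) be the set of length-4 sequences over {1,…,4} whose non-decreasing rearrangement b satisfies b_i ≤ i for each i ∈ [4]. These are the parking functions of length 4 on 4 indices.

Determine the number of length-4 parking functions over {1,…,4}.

#PF = 1·5^3 = 1×125 = 125 (Pollak)
Check (2,4,2,1) → sorted (1,2,2,4): b_i ≤ i ∀i, a PF.

125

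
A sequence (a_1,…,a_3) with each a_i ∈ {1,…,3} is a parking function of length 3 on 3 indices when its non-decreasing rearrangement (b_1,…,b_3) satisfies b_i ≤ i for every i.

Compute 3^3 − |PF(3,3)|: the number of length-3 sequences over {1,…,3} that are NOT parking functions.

#PF = (4−3)·4^(3−1) = 1·16 = 16 (Pollak)
Check (3,2,2) → sorted (2,2,3): b_1=2>1, not a PF.
Total 27; non-PF = 27−16 = 11

11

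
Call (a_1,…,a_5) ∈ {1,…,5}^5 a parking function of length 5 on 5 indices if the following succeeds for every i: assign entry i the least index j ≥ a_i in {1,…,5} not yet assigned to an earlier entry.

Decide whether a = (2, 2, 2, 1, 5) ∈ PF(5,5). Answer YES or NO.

Sorted: b = (1, 2, 2, 2, 5).
  b_1=1 ≤ 1
  b_2=2 ≤ 2
  b_3=2 ≤ 3
  b_4=2 ≤ 4
  b_5=5 ≤ 5
All bounds hold ⇒ YES

YES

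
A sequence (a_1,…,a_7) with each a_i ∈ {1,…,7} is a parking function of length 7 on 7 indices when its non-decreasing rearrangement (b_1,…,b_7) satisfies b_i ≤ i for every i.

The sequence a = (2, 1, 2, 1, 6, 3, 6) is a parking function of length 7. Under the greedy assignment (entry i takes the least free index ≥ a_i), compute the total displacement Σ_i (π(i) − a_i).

Σπ = 7·8/2 = 28 (π permutes [7]); Σa = 2+1+2+1+6+3+6 = 21; disp = 28−21 = 7.

7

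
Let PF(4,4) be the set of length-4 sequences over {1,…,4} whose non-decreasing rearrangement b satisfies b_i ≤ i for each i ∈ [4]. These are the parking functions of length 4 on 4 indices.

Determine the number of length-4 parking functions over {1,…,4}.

#PF = 1·5^3 = 1·125 = 125 (Konheim–Weiss)
E.g. (2,1,4,2) → sorted (1,2,2,4): b_i ≤ i ∀i, a PF.

125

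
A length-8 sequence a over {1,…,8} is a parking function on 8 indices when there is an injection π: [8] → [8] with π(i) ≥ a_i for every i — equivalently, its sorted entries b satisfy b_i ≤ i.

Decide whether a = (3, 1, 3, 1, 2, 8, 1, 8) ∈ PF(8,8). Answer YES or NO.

NO

Order a: b = (1, 1, 1, 2, 3, 3, 8, 8).
  b_1=1 ≤ 1
  b_2=1 ≤ 2
  b_3=1 ≤ 3
  b_4=2 ≤ 4
  b_5=3 ≤ 5
  b_6=3 ≤ 6
  b_7=8 > 7
  fails at i=7 ⇒ NO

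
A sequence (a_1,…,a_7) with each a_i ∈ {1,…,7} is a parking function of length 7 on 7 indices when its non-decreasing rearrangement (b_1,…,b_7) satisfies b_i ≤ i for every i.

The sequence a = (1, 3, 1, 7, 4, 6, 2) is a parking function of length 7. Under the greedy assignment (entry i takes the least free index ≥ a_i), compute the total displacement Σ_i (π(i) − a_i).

Σπ = 7·8/2 = 28 (π permutes [7]); Σa = 1+3+1+7+4+6+2 = 24; disp = 28−24 = 4.

4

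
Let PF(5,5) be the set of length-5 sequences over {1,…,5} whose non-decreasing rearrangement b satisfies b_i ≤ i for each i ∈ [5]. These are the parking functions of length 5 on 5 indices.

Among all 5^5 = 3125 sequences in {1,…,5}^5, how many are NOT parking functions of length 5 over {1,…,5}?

|PF(5,5)| = (5+1−5)·(5+1)^{5−1} = 1×1296 = 1296 (Konheim–Weiss)
Check (5,3,4,3,4) → sorted (3,3,4,4,5): b_1=3>1, not a PF.
So 3125 − 1296 = 1829 fail.

1829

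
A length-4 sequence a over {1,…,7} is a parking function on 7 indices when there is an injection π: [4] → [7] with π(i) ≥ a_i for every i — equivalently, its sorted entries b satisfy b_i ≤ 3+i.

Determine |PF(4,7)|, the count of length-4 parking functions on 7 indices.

2048

|PF| = 4·8^3 = 4·512 = 2048 (Pollak)
Example (3,2,1,6) → sorted (1,2,3,6): b_i ≤ 3+i ∀i, a PF.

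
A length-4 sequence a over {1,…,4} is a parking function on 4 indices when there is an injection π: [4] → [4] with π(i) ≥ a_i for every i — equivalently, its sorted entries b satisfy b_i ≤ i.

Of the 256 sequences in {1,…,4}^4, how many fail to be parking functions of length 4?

131

#PF = (5−4)·5^(4−1) = 1·125 = 125 [KW]
E.g. (4,4,4,2) → sorted (2,4,4,4): b_1=2>1, not a PF.
Total 256; non-PF = 256−125 = 131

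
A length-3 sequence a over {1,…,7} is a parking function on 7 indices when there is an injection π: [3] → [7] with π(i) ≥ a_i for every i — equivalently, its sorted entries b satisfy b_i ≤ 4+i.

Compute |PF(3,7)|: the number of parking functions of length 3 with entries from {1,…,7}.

|PF(3,7)| = 5·8^2 = 5 · 64 = 320 (Konheim–Weiss)
Check (5,2,2) → sorted (2,2,5): b_i ≤ 4+i ∀i, a PF.

320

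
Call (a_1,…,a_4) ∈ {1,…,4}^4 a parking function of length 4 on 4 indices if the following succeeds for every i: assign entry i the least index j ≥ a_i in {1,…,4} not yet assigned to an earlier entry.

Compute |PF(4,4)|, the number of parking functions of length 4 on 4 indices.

#PF = (5−4)·5^(4−1) = 1 · 125 = 125 (Pollak)
Example (2,3,1,4) → sorted (1,2,3,4): b_i ≤ i ∀i, a PF.

125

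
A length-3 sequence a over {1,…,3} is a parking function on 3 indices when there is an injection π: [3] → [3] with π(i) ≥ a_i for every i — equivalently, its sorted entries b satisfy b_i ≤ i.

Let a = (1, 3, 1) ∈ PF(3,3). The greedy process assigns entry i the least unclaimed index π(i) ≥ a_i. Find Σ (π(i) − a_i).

1

Σπ = 6 ({1..3} each once); Σa = 1+3+1 = 5; disp = 6−5 = 1.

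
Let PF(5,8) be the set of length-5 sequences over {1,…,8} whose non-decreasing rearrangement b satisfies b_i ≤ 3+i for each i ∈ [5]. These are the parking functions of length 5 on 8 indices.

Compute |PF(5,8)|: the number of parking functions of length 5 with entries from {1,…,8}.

26244

|PF(5,8)| = (9−5)·9^(5−1) = 4×6561 = 26244 [KW]
Example (5,8,4,7,4) → sorted (4,4,5,7,8): b_i ≤ 3+i ∀i, a PF.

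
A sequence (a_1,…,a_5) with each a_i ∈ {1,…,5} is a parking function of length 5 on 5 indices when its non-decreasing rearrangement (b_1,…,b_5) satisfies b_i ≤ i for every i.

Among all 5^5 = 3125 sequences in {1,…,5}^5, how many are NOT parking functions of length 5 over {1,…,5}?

1829

#PF = (6−5)·6^(5−1) = 1·1296 = 1296 (Konheim–Weiss)
Check (5,3,5,3,3) → sorted (3,3,3,5,5): b_1=3>1, not a PF.
5^5 − 1296 = 3125 − 1296 = 1829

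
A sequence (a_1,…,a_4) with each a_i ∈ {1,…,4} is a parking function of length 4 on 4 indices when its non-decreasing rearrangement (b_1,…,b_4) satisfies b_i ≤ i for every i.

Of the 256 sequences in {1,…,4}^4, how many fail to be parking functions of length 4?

Count = (4−4+1)·(4+1)^(4−1) = 1·125 = 125
One tuple (2,4,3,2) → sorted (2,2,3,4): b_1=2>1, not a PF.
Total 256; non-PF = 256−125 = 131

131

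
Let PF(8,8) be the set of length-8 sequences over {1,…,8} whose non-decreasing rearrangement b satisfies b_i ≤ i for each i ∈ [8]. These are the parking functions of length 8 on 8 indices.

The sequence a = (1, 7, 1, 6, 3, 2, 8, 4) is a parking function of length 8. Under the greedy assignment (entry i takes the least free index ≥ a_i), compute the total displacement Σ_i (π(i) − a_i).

4

Σπ = 36 ({1..8} each once); Σa = 1+7+1+6+3+2+8+4 = 32; disp = 36−32 = 4.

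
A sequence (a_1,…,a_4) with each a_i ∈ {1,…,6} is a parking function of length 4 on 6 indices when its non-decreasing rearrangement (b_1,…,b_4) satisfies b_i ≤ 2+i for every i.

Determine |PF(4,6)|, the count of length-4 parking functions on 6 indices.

|PF(4,6)| = (7−4)·7^(4−1) = 3 · 343 = 1029
Example (6,3,4,3) → sorted (3,3,4,6): b_i ≤ 2+i ∀i, a PF.

1029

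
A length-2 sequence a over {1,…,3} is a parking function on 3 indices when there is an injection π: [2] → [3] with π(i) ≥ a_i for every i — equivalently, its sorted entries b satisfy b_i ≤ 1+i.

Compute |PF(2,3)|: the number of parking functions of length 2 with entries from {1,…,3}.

Count = (3−2+1)·(3+1)^(2−1) = 2 · 4 = 8
Example (2,1) → sorted (1,2): b_i ≤ 1+i ∀i, a PF.

8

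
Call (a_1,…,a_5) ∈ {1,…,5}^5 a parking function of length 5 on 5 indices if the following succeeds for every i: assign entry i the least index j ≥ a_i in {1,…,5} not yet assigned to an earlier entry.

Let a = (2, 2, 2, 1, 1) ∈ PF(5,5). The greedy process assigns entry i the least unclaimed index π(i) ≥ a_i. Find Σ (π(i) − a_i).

7

Σπ = 5·6/2 = 15 (π permutes [5]); Σa = 2+2+2+1+1 = 8; disp = 15−8 = 7.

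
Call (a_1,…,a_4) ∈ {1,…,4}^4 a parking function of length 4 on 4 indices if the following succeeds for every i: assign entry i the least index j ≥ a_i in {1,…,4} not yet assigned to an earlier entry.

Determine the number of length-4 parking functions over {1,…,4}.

|PF(4,4)| = 1·5^3 = 1 · 125 = 125 [KW]
One tuple (4,1,3,2) → sorted (1,2,3,4): b_i ≤ i ∀i, a PF.

125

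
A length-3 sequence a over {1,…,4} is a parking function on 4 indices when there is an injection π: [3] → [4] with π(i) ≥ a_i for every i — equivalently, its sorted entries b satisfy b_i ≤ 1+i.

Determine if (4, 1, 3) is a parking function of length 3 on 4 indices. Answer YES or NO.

YES

Rearranged: b = (1, 3, 4).
  b_1=1 ≤ 2
  b_2=3 ≤ 3
  b_3=4 ≤ 4
All bounds hold ⇒ YES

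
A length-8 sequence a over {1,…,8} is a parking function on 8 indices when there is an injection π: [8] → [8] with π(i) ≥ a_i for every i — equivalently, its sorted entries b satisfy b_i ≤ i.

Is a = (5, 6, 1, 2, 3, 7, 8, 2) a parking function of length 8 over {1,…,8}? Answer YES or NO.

Rearranged: b = (1, 2, 2, 3, 5, 6, 7, 8).
  b_1=1 ≤ 1
  b_2=2 ≤ 2
  b_3=2 ≤ 3
  b_4=3 ≤ 4
  b_5=5 ≤ 5
  b_6=6 ≤ 6
  b_7=7 ≤ 7
  b_8=8 ≤ 8
All bounds hold ⇒ YES

YES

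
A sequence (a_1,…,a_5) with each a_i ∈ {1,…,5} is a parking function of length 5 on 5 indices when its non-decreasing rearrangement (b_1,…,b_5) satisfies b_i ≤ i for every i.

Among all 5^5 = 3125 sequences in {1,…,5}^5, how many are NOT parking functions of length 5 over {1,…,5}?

|PF| = (5−5+1)·(5+1)^(5−1) = 1 · 1296 = 1296
Check (5,5,4,5,5) → sorted (4,5,5,5,5): b_1=4>1, not a PF.
5^5 − 1296 = 3125 − 1296 = 1829

1829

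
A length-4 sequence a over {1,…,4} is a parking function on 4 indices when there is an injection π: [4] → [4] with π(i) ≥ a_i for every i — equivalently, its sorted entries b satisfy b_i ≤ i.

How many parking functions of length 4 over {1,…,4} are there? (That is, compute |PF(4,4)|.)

125

#PF = (4+1−4)·(4+1)^{4−1} = 1×125 = 125
Example (4,2,1,1) → sorted (1,1,2,4): b_i ≤ i ∀i, a PF.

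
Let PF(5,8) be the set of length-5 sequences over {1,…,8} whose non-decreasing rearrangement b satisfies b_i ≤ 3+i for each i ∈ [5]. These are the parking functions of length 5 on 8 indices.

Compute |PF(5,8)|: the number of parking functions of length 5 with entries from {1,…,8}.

26244

Count = (8−5+1)·(8+1)^(5−1) = 4×6561 = 26244
One tuple (6,2,1,4,4) → sorted (1,2,4,4,6): b_i ≤ 3+i ∀i, a PF.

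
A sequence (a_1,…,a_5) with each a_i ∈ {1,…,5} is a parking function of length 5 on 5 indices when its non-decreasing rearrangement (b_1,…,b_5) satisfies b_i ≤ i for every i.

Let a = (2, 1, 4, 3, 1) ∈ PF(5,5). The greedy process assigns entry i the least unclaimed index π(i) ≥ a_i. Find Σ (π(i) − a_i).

4

Σπ(i) = 1+…+5 = 15; Σa = 2+1+4+3+1 = 11; disp = 15−11 = 4.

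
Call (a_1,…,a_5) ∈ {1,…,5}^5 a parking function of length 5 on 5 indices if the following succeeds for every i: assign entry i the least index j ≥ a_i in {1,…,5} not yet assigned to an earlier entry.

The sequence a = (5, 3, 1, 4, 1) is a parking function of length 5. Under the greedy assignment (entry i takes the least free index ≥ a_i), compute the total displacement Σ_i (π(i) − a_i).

Σπ = 5·6/2 = 15 (π permutes [5]); Σa = 5+3+1+4+1 = 14; disp = 15−14 = 1.

1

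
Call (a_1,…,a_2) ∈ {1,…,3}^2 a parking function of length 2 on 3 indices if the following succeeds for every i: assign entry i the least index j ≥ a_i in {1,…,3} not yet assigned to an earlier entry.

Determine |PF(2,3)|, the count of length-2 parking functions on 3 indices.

8

#PF = (3−2+1)·(3+1)^(2−1) = 2·4 = 8 [KW]
One tuple (2,1) → sorted (1,2): b_i ≤ 1+i ∀i, a PF.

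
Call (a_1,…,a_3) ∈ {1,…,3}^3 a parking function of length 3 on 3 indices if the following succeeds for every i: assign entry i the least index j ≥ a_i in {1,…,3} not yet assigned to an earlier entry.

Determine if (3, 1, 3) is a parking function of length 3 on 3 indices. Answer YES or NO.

NO

Order a: b = (1, 3, 3).
  b_1=1 ≤ 1
  b_2=3 > 2
  fails at i=2 ⇒ NO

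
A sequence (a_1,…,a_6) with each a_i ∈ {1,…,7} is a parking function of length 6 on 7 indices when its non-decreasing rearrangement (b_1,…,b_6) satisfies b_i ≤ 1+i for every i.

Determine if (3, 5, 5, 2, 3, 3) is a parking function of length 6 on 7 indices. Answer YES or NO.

YES

Rearranged: b = (2, 3, 3, 3, 5, 5).
  b_1=2 ≤ 2
  b_2=3 ≤ 3
  b_3=3 ≤ 4
  b_4=3 ≤ 5
  b_5=5 ≤ 6
  b_6=5 ≤ 7
All bounds hold ⇒ YES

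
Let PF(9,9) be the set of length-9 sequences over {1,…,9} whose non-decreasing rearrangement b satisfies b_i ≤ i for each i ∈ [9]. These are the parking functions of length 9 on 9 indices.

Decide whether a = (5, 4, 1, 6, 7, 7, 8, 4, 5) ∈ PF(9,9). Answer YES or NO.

NO

Rearranged: b = (1, 4, 4, 5, 5, 6, 7, 7, 8).
  b_1=1 ≤ 1
  b_2=4 > 2
  fails at i=2 ⇒ NO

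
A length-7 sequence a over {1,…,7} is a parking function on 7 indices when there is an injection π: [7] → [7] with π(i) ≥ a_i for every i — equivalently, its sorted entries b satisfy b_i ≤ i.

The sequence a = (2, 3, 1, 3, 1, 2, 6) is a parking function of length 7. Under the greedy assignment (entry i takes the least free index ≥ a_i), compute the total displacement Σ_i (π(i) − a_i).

10

Σπ(i) = 1+…+7 = 28; Σa = 2+3+1+3+1+2+6 = 18; disp = 28−18 = 10.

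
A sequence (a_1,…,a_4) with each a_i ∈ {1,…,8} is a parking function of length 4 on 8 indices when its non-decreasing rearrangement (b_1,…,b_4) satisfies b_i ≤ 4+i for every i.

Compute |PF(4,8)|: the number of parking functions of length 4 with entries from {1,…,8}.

#PF = (8−4+1)·(8+1)^(4−1) = 5·729 = 3645 (Pollak)
E.g. (6,5,8,4) → sorted (4,5,6,8): b_i ≤ 4+i ∀i, a PF.

3645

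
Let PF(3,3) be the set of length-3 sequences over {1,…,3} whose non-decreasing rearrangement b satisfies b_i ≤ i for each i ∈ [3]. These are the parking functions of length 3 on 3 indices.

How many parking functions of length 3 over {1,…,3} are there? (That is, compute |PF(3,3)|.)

16

#PF = (3+1−3)·(3+1)^{3−1} = 1×16 = 16 (Konheim–Weiss)
One tuple (3,1,2) → sorted (1,2,3): b_i ≤ i ∀i, a PF.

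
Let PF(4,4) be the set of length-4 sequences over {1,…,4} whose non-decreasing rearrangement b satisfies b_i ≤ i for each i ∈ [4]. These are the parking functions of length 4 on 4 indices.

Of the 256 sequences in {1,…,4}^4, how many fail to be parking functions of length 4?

|PF| = (4−4+1)·(4+1)^(4−1) = 1·125 = 125
One tuple (3,1,3,4) → sorted (1,3,3,4): b_2=3>2, not a PF.
Total 256; non-PF = 256−125 = 131

131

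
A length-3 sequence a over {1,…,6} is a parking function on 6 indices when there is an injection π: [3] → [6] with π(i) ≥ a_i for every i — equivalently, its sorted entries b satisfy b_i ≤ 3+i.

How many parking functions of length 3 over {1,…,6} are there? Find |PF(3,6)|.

196

Count = (7−3)·7^(3−1) = 4×49 = 196 (Pollak)
Check (4,6,3) → sorted (3,4,6): b_i ≤ 3+i ∀i, a PF.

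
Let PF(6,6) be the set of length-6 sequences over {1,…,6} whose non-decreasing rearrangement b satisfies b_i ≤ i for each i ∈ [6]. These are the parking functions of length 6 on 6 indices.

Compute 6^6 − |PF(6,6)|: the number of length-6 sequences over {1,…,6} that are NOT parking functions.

29849

Count = (6−6+1)·(6+1)^(6−1) = 1 · 16807 = 16807 (Pollak)
E.g. (5,2,2,5,5,4) → sorted (2,2,4,5,5,5): b_1=2>1, not a PF.
6^6 − 16807 = 46656 − 16807 = 29849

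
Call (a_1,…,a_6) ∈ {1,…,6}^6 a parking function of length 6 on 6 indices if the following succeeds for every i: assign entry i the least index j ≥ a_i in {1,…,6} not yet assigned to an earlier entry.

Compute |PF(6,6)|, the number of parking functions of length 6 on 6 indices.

Count = (6+1−6)·(6+1)^{6−1} = 1 · 16807 = 16807 (Pollak)
Example (1,5,4,3,5,1) → sorted (1,1,3,4,5,5): b_i ≤ i ∀i, a PF.

16807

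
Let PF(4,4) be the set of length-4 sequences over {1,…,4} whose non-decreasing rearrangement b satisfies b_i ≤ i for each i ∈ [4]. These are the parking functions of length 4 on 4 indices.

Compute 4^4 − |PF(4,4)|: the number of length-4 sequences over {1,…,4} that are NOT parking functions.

#PF = (5−4)·5^(4−1) = 1·125 = 125 [KW]
Example (2,4,3,2) → sorted (2,2,3,4): b_1=2>1, not a PF.
So 256 − 125 = 131 fail.

131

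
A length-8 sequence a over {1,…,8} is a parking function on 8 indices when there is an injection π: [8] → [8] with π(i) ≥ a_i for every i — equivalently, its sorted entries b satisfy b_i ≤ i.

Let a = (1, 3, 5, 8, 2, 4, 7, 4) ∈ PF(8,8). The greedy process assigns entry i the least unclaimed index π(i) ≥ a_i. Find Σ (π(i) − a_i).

2

Σπ(i) = 1+…+8 = 36; Σa = 1+3+5+8+2+4+7+4 = 34; disp = 36−34 = 2.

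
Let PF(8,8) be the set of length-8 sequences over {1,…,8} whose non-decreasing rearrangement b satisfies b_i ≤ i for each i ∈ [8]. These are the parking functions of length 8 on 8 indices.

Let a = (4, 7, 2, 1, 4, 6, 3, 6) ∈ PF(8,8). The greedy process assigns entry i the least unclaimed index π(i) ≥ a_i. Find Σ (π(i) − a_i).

Σπ = 36 ({1..8} each once); Σa = 4+7+2+1+4+6+3+6 = 33; disp = 36−33 = 3.

3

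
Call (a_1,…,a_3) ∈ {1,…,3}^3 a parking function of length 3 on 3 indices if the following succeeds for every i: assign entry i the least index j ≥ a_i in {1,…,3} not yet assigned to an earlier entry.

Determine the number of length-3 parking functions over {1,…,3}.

16

|PF| = (3+1−3)·(3+1)^{3−1} = 1·16 = 16 [KW]
One tuple (2,1,3) → sorted (1,2,3): b_i ≤ i ∀i, a PF.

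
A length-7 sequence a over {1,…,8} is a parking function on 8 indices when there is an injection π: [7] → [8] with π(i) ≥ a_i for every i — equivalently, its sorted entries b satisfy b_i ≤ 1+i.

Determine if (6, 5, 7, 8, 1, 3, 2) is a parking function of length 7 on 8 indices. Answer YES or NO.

YES

Order a: b = (1, 2, 3, 5, 6, 7, 8).
  b_1=1 ≤ 2
  b_2=2 ≤ 3
  b_3=3 ≤ 4
  b_4=5 ≤ 5
  b_5=6 ≤ 6
  b_6=7 ≤ 7
  b_7=8 ≤ 8
All bounds hold ⇒ YES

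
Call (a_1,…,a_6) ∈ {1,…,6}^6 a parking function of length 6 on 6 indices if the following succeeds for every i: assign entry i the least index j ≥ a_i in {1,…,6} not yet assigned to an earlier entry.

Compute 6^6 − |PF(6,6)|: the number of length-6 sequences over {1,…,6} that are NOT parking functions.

29849

Count = 1·7^5 = 1·16807 = 16807 (Konheim–Weiss)
Example (5,4,3,3,3,4) → sorted (3,3,3,4,4,5): b_1=3>1, not a PF.
So 46656 − 16807 = 29849 fail.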